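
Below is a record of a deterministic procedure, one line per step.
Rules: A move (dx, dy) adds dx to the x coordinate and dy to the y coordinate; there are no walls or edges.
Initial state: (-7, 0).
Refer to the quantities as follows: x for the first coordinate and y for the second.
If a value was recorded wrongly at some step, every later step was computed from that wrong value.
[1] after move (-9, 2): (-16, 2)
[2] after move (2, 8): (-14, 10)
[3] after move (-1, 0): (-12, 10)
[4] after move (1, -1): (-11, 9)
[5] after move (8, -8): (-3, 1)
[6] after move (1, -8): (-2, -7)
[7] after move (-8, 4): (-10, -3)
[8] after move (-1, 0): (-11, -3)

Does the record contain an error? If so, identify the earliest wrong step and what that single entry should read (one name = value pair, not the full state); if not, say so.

step 3, x = -15

step 1: x = -7 + (-9) = -16, y = 0 + (2) = 2 -> confirmed correct
step 2: x = -16 + (2) = -14, y = 2 + (8) = 10 -> no discrepancy
step 3: x = -14 + (-1) = -15, y = 10 + (0) = 10 -> a discrepancy with the record
The audit stops at step 3: the recorded entry is wrong and should be x = -15.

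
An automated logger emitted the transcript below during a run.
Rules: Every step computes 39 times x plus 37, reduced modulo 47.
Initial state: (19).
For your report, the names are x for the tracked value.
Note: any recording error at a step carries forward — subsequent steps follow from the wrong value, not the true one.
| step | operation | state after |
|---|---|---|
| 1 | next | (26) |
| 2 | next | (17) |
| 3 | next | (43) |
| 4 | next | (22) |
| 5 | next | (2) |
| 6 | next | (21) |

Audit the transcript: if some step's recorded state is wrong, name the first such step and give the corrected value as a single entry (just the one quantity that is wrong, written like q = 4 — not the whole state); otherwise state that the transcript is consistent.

Recomputing the run from the initial state:
step 1: x = 26
step 2: x = 17
step 3: x = 42
step 4: x = 30
step 5: x = 32
step 6: x = 16
The first disagreement with the transcript is at step 3, where the value should be x = 42.

step 3, x = 42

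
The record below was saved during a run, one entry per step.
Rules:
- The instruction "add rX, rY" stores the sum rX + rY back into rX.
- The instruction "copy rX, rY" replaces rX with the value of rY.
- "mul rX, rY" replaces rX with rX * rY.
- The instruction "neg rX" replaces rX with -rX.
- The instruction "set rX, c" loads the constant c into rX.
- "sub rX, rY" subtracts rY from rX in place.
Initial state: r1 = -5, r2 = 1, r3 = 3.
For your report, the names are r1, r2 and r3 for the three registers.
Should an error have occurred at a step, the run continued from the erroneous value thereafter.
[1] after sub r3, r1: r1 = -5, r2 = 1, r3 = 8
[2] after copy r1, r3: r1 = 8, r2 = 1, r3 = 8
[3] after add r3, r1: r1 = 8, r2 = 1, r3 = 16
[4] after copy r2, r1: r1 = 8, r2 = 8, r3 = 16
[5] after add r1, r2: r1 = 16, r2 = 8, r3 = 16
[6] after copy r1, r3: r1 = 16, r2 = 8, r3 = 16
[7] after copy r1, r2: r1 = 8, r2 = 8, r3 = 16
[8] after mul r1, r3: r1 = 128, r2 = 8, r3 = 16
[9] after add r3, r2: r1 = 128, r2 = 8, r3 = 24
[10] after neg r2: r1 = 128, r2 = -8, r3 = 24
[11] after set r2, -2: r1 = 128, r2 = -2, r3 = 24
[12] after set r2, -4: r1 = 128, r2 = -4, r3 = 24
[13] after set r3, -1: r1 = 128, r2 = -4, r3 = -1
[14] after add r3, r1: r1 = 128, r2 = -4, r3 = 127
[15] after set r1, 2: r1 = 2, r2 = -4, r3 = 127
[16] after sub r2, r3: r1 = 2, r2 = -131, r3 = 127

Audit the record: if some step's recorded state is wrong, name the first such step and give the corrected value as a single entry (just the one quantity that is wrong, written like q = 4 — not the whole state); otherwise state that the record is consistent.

no error

Step 1: r3 = 3 - -5 = 8 — exactly as logged.
Step 2: r1 = 8 — consistent with the record.
Step 3: r3 = 8 + 8 = 16 — in agreement.
Step 4: r2 = 8 — exactly as logged.
Step 5: r1 = 8 + 8 = 16 — confirmed correct.
Step 6: r1 = 16 — matches.
Step 7: r1 = 8 — no discrepancy.
Step 8: r1 = 8 * 16 = 128 — verified.
Step 9: r3 = 16 + 8 = 24 — checks out.
Step 10: r2 = -(8) = -8 — verified.
Step 11: r2 = -2 — in agreement.
Step 12: r2 = -4 — verified.
Step 13: r3 = -1 — same as recorded.
Step 14: r3 = -1 + 128 = 127 — exactly as logged.
Step 15: r1 = 2 — verified.
Step 16: r2 = -4 - 127 = -131 — no discrepancy.
The recomputation confirms every line.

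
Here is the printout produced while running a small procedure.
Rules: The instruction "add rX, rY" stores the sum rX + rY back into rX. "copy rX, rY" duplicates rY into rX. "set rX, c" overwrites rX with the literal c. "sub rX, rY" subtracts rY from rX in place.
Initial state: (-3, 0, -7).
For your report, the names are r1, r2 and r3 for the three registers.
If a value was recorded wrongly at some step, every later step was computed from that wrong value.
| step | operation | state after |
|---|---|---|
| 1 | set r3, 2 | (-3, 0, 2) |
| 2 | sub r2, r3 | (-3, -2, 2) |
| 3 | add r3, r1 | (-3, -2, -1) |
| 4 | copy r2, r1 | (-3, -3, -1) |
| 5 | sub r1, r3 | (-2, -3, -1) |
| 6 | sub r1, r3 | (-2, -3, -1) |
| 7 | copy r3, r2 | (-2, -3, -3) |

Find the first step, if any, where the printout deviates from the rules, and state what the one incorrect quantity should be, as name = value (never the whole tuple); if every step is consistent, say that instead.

step 1: r3 = 2 -> in agreement
step 2: r2 = 0 - 2 = -2 -> no discrepancy
step 3: r3 = 2 + -3 = -1 -> consistent with the printout
step 4: r2 = -3 -> matches
step 5: r1 = -3 - -1 = -2 -> agrees with the printout
step 6: r1 = -2 - -1 = -1 -> the recorded entry deviates here
The audit stops at step 6: the recorded entry is wrong and should be r1 = -1.

step 6, r1 = -1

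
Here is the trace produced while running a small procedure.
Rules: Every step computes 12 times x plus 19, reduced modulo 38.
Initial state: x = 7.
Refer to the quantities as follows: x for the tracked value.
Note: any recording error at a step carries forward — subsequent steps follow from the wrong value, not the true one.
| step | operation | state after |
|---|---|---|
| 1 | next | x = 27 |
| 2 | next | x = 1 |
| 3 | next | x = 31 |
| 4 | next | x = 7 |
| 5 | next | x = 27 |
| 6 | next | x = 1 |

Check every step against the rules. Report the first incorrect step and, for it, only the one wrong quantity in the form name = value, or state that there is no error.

step 4, x = 11

Recomputing the run from the initial state:
step 1: x = 27
step 2: x = 1
step 3: x = 31
step 4: x = 11
step 5: x = 37
step 6: x = 7
The first disagreement with the trace is at step 4, where the value should be x = 11.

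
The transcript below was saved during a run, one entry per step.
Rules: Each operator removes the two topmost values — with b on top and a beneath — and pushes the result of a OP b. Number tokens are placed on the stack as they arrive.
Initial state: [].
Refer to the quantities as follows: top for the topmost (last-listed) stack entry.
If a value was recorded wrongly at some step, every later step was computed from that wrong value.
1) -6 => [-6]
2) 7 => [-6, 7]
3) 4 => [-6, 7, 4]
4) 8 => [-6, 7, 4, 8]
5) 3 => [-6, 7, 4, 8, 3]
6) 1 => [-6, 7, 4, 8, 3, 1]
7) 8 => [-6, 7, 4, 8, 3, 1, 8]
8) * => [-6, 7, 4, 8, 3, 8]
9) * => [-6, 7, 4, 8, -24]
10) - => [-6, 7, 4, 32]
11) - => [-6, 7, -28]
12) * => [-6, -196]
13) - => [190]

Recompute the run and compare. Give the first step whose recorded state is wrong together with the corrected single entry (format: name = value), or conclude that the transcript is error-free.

Recomputing the run from the initial state:
step 1: [-6]
step 2: [-6, 7]
step 3: [-6, 7, 4]
step 4: [-6, 7, 4, 8]
step 5: [-6, 7, 4, 8, 3]
step 6: [-6, 7, 4, 8, 3, 1]
step 7: [-6, 7, 4, 8, 3, 1, 8]
step 8: [-6, 7, 4, 8, 3, 8]
step 9: [-6, 7, 4, 8, 24]
step 10: [-6, 7, 4, -16]
step 11: [-6, 7, 20]
step 12: [-6, 140]
step 13: [-146]
The first disagreement with the transcript is at step 9, where the value should be top = 24.

step 9, top = 24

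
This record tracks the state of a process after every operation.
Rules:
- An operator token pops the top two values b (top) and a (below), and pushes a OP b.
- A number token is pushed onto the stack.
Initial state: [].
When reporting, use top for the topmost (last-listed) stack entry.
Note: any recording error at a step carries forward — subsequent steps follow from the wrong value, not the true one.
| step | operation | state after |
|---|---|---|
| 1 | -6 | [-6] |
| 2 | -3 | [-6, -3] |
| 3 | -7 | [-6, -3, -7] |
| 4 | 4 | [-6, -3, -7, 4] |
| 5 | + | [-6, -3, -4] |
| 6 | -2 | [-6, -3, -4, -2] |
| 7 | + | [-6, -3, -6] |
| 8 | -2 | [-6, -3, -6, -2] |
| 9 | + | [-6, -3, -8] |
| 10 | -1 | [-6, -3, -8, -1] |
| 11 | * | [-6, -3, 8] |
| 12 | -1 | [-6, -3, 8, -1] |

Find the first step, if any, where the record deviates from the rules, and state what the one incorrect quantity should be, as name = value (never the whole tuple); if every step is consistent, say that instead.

step 5, top = -3

Recomputing the run from the initial state:
step 1: [-6]
step 2: [-6, -3]
step 3: [-6, -3, -7]
step 4: [-6, -3, -7, 4]
step 5: [-6, -3, -3]
step 6: [-6, -3, -3, -2]
step 7: [-6, -3, -5]
step 8: [-6, -3, -5, -2]
step 9: [-6, -3, -7]
step 10: [-6, -3, -7, -1]
step 11: [-6, -3, 7]
step 12: [-6, -3, 7, -1]
The first disagreement with the record is at step 5, where the value should be top = -3.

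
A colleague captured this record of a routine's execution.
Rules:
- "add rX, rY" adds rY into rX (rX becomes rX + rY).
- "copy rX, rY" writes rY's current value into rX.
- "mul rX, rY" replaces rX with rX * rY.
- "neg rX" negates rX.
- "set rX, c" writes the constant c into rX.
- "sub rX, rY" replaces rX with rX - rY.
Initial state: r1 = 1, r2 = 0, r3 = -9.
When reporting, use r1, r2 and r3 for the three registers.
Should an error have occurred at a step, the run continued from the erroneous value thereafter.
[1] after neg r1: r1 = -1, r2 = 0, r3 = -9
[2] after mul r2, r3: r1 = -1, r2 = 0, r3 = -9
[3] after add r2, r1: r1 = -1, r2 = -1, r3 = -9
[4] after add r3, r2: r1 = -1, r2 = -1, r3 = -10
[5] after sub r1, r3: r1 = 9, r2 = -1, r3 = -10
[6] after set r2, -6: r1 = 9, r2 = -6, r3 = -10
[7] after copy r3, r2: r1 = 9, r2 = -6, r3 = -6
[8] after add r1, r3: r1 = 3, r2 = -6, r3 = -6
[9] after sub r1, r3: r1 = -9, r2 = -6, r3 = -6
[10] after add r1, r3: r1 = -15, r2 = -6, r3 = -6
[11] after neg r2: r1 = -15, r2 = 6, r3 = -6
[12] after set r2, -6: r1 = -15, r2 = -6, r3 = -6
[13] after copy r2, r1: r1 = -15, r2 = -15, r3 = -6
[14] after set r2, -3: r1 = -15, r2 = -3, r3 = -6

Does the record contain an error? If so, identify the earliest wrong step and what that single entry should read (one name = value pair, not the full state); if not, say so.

step 9, r1 = 9

Recomputing the run from the initial state:
step 1: r1 = -1, r2 = 0, r3 = -9
step 2: r1 = -1, r2 = 0, r3 = -9
step 3: r1 = -1, r2 = -1, r3 = -9
step 4: r1 = -1, r2 = -1, r3 = -10
step 5: r1 = 9, r2 = -1, r3 = -10
step 6: r1 = 9, r2 = -6, r3 = -10
step 7: r1 = 9, r2 = -6, r3 = -6
step 8: r1 = 3, r2 = -6, r3 = -6
step 9: r1 = 9, r2 = -6, r3 = -6
step 10: r1 = 3, r2 = -6, r3 = -6
step 11: r1 = 3, r2 = 6, r3 = -6
step 12: r1 = 3, r2 = -6, r3 = -6
step 13: r1 = 3, r2 = 3, r3 = -6
step 14: r1 = 3, r2 = -3, r3 = -6
The first disagreement with the record is at step 9, where the value should be r1 = 9.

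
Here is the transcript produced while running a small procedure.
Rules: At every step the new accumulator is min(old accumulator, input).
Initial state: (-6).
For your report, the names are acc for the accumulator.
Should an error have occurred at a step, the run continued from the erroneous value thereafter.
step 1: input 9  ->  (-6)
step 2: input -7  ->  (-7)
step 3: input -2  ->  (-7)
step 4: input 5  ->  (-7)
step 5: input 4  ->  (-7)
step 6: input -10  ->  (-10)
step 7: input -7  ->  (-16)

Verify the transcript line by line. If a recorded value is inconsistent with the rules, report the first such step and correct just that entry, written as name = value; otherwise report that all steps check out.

step 7, acc = -10

Recomputing the run from the initial state:
step 1: acc = -6
step 2: acc = -7
step 3: acc = -7
step 4: acc = -7
step 5: acc = -7
step 6: acc = -10
step 7: acc = -10
The first disagreement with the transcript is at step 7, where the value should be acc = -10.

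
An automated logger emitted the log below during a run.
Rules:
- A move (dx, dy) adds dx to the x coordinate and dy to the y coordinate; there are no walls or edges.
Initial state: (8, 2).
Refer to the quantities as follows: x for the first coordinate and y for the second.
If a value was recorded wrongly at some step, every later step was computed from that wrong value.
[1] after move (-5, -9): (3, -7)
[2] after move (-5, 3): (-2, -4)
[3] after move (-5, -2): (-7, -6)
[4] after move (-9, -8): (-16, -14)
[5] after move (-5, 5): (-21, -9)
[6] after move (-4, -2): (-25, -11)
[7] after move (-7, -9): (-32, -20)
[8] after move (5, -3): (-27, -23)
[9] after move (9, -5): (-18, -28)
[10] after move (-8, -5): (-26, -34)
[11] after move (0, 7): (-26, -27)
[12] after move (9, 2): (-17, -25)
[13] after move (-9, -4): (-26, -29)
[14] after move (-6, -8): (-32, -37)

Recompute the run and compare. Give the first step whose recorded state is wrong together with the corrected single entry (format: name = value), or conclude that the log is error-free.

Recomputing the run from the initial state:
step 1: x = 3, y = -7
step 2: x = -2, y = -4
step 3: x = -7, y = -6
step 4: x = -16, y = -14
step 5: x = -21, y = -9
step 6: x = -25, y = -11
step 7: x = -32, y = -20
step 8: x = -27, y = -23
step 9: x = -18, y = -28
step 10: x = -26, y = -33
step 11: x = -26, y = -26
step 12: x = -17, y = -24
step 13: x = -26, y = -28
step 14: x = -32, y = -36
The first disagreement with the log is at step 10, where the value should be y = -33.

step 10, y = -33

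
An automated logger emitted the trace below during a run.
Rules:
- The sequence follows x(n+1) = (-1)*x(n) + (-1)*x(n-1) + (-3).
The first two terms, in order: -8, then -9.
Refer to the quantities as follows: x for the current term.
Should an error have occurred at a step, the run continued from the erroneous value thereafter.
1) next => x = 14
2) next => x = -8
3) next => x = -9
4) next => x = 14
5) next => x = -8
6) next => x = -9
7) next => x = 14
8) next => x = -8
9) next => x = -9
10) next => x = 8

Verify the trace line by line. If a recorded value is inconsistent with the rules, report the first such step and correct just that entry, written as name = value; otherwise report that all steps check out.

step 10, x = 14

Recomputing the run from the initial state:
step 1: x = 14
step 2: x = -8
step 3: x = -9
step 4: x = 14
step 5: x = -8
step 6: x = -9
step 7: x = 14
step 8: x = -8
step 9: x = -9
step 10: x = 14
The first disagreement with the trace is at step 10, where the value should be x = 14.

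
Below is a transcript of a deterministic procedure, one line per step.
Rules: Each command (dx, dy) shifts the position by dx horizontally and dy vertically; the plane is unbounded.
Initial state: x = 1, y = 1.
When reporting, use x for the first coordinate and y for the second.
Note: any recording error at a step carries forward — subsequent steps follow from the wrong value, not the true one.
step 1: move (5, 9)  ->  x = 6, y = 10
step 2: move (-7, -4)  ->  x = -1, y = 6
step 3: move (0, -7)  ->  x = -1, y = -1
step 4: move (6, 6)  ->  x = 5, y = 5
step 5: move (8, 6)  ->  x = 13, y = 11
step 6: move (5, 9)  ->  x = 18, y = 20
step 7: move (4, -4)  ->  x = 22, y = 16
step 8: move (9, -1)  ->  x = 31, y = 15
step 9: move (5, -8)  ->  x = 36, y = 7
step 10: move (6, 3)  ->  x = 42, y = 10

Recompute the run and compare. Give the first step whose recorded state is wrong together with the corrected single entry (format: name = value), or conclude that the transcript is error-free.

no error

Step 1: x = 1 + (5) = 6, y = 1 + (9) = 10 — exactly as logged.
Step 2: x = 6 + (-7) = -1, y = 10 + (-4) = 6 — agrees with the transcript.
Step 3: x = -1 + (0) = -1, y = 6 + (-7) = -1 — matches.
Step 4: x = -1 + (6) = 5, y = -1 + (6) = 5 — agrees with the transcript.
Step 5: x = 5 + (8) = 13, y = 5 + (6) = 11 — consistent with the transcript.
Step 6: x = 13 + (5) = 18, y = 11 + (9) = 20 — exactly as logged.
Step 7: x = 18 + (4) = 22, y = 20 + (-4) = 16 — consistent with the transcript.
Step 8: x = 22 + (9) = 31, y = 16 + (-1) = 15 — checks out.
Step 9: x = 31 + (5) = 36, y = 15 + (-8) = 7 — checks out.
Step 10: x = 36 + (6) = 42, y = 7 + (3) = 10 — exactly as logged.
Nothing is out of place; the run is error-free.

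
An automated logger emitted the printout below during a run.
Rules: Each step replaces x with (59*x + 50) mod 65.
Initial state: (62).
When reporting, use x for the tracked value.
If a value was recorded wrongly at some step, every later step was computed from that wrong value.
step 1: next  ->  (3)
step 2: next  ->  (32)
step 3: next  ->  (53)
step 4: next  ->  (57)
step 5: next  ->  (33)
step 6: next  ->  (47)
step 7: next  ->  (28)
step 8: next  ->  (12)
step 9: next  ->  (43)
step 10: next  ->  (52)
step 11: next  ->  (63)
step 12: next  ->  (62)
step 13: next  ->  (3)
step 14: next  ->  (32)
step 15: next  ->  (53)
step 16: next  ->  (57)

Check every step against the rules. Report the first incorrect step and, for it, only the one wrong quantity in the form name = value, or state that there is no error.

no error

Recomputing the run from the initial state:
step 1: x = 3
step 2: x = 32
step 3: x = 53
step 4: x = 57
step 5: x = 33
step 6: x = 47
step 7: x = 28
step 8: x = 12
step 9: x = 43
step 10: x = 52
step 11: x = 63
step 12: x = 62
step 13: x = 3
step 14: x = 32
step 15: x = 53
step 16: x = 57
This matches the printout at every step.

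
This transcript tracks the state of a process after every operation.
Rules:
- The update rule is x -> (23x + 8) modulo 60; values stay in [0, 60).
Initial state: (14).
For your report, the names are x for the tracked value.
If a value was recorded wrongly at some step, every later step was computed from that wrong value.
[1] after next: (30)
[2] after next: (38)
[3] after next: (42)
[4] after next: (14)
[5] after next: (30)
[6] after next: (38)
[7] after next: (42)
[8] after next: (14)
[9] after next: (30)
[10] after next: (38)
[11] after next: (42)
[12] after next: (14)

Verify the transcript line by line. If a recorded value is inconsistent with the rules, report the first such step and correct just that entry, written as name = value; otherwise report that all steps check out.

1. x = (23*14 + 8) mod 60 = 30 (no discrepancy)
2. x = (23*30 + 8) mod 60 = 38 (exactly as logged)
3. x = (23*38 + 8) mod 60 = 42 (verified)
4. x = (23*42 + 8) mod 60 = 14 (matches)
5. x = (23*14 + 8) mod 60 = 30 (agrees with the transcript)
6. x = (23*30 + 8) mod 60 = 38 (matches)
7. x = (23*38 + 8) mod 60 = 42 (agrees with the transcript)
8. x = (23*42 + 8) mod 60 = 14 (consistent with the transcript)
9. x = (23*14 + 8) mod 60 = 30 (exactly as logged)
10. x = (23*30 + 8) mod 60 = 38 (checks out)
11. x = (23*38 + 8) mod 60 = 42 (checks out)
12. x = (23*42 + 8) mod 60 = 14 (checks out)
All entries verified; no error found.

no error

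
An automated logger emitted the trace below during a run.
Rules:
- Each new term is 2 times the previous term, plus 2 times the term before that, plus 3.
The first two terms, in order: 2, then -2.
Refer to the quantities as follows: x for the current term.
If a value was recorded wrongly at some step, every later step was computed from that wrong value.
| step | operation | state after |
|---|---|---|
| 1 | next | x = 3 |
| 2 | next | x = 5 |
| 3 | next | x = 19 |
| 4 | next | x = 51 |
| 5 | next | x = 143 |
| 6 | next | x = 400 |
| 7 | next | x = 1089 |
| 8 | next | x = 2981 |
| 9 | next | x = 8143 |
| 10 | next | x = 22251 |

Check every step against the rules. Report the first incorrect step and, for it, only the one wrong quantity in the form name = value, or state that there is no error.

Step 1: x = 2*(-2) + (2)*(2) + (3) = 3 — agrees with the trace.
Step 2: x = 2*(3) + (2)*(-2) + (3) = 5 — checks out.
Step 3: x = 2*(5) + (2)*(3) + (3) = 19 — no discrepancy.
Step 4: x = 2*(19) + (2)*(5) + (3) = 51 — no discrepancy.
Step 5: x = 2*(51) + (2)*(19) + (3) = 143 — confirmed correct.
Step 6: x = 2*(143) + (2)*(51) + (3) = 391 — the trace has a different value.
First incorrect step: 6; the correct value is x = 391.

step 6, x = 391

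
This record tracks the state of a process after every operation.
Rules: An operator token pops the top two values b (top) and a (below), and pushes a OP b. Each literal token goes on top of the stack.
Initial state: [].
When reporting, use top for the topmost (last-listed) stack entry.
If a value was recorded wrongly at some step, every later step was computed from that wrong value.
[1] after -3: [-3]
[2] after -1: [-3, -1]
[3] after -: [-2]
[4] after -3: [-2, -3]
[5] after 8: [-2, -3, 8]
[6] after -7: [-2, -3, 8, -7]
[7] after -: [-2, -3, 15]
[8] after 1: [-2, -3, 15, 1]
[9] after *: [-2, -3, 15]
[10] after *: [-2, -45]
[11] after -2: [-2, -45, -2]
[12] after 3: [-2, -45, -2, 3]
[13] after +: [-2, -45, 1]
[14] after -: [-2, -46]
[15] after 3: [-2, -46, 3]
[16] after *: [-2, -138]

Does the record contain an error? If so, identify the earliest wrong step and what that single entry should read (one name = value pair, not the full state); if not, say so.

Recomputing the run from the initial state:
step 1: [-3]
step 2: [-3, -1]
step 3: [-2]
step 4: [-2, -3]
step 5: [-2, -3, 8]
step 6: [-2, -3, 8, -7]
step 7: [-2, -3, 15]
step 8: [-2, -3, 15, 1]
step 9: [-2, -3, 15]
step 10: [-2, -45]
step 11: [-2, -45, -2]
step 12: [-2, -45, -2, 3]
step 13: [-2, -45, 1]
step 14: [-2, -46]
step 15: [-2, -46, 3]
step 16: [-2, -138]
This matches the record at every step.

no error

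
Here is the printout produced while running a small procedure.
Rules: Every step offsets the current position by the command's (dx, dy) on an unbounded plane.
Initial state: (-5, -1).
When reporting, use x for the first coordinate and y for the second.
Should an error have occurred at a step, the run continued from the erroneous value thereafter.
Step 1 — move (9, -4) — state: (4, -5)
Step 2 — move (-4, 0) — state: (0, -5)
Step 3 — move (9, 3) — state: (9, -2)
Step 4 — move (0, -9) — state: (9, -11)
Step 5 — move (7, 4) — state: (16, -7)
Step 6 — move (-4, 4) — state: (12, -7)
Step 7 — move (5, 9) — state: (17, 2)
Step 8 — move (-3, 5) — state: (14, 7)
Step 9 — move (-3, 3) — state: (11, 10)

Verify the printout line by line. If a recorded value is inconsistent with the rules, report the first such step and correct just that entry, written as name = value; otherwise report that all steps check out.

Recomputing the run from the initial state:
step 1: x = 4, y = -5
step 2: x = 0, y = -5
step 3: x = 9, y = -2
step 4: x = 9, y = -11
step 5: x = 16, y = -7
step 6: x = 12, y = -3
step 7: x = 17, y = 6
step 8: x = 14, y = 11
step 9: x = 11, y = 14
The first disagreement with the printout is at step 6, where the value should be y = -3.

step 6, y = -3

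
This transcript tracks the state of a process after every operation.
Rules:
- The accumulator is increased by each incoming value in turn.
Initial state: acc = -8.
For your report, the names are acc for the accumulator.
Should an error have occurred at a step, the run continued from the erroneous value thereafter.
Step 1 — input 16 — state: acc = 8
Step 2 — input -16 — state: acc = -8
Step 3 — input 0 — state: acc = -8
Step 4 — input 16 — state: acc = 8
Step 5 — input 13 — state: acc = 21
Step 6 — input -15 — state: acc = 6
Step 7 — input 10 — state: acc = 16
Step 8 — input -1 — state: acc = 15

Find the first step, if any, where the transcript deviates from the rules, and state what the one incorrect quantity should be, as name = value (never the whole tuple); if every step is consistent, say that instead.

no error

Recomputing the run from the initial state:
step 1: acc = 8
step 2: acc = -8
step 3: acc = -8
step 4: acc = 8
step 5: acc = 21
step 6: acc = 6
step 7: acc = 16
step 8: acc = 15
This matches the transcript at every step.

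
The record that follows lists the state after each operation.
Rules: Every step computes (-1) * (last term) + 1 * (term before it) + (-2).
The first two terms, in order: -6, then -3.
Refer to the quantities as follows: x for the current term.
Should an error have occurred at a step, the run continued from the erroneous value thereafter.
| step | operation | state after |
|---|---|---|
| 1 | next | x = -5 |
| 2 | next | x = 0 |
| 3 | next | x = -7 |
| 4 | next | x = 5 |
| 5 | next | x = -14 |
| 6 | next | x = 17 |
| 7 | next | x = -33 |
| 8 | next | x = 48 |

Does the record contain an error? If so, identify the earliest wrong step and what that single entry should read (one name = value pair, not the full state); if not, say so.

no error

1. x = -1*(-3) + (1)*(-6) + (-2) = -5 (agrees with the record)
2. x = -1*(-5) + (1)*(-3) + (-2) = 0 (checks out)
3. x = -1*(0) + (1)*(-5) + (-2) = -7 (no discrepancy)
4. x = -1*(-7) + (1)*(0) + (-2) = 5 (consistent with the record)
5. x = -1*(5) + (1)*(-7) + (-2) = -14 (agrees with the record)
6. x = -1*(-14) + (1)*(5) + (-2) = 17 (in agreement)
7. x = -1*(17) + (1)*(-14) + (-2) = -33 (matches)
8. x = -1*(-33) + (1)*(17) + (-2) = 48 (matches)
The whole run recomputes cleanly — no discrepancies.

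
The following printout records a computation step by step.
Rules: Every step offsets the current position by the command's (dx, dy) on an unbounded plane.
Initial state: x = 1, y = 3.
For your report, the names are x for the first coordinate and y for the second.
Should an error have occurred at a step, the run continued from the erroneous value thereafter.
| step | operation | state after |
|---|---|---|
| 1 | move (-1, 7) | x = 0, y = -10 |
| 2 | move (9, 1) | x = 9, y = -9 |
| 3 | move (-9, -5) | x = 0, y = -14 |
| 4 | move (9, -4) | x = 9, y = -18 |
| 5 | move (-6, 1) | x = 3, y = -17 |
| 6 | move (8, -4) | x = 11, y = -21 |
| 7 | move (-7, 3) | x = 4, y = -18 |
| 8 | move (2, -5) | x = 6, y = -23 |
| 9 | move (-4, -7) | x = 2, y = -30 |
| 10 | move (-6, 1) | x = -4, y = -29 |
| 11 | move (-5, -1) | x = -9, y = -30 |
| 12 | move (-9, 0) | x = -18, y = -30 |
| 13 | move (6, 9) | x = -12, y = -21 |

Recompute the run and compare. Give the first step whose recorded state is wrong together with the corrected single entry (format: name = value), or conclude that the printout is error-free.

step 1: x = 1 + (-1) = 0, y = 3 + (7) = 10 -> the printout disagrees here
First deviation found at step 1; the corrected entry is y = 10.

step 1, y = 10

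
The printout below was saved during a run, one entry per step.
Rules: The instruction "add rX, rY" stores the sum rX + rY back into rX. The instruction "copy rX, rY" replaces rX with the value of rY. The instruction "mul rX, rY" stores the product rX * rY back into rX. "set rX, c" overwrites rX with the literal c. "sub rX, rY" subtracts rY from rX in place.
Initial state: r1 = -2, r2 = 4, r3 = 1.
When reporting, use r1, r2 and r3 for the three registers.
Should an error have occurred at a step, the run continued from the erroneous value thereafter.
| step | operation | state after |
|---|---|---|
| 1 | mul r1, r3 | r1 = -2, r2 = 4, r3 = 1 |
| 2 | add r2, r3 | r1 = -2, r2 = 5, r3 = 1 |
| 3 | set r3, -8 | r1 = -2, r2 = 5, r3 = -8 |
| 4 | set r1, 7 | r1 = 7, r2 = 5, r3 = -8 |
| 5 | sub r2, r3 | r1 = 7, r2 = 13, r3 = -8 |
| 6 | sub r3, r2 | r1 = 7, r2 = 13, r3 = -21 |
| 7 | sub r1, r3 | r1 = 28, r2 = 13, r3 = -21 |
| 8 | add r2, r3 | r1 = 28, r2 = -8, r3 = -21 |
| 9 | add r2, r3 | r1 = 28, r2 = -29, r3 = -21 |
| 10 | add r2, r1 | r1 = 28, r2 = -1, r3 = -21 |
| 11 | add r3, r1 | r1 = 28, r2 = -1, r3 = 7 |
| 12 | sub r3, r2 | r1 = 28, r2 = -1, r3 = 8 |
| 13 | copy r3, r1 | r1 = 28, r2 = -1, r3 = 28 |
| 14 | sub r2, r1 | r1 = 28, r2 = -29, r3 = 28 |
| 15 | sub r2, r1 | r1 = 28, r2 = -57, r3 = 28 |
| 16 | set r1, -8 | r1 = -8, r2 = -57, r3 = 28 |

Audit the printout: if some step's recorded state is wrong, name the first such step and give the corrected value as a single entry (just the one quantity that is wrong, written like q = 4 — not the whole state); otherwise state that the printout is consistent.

step 1: r1 = -2 * 1 = -2 -> same as recorded
step 2: r2 = 4 + 1 = 5 -> agrees with the printout
step 3: r3 = -8 -> checks out
step 4: r1 = 7 -> same as recorded
step 5: r2 = 5 - -8 = 13 -> verified
step 6: r3 = -8 - 13 = -21 -> checks out
step 7: r1 = 7 - -21 = 28 -> agrees with the printout
step 8: r2 = 13 + -21 = -8 -> same as recorded
step 9: r2 = -8 + -21 = -29 -> confirmed correct
step 10: r2 = -29 + 28 = -1 -> matches
step 11: r3 = -21 + 28 = 7 -> same as recorded
step 12: r3 = 7 - -1 = 8 -> same as recorded
step 13: r3 = 28 -> in agreement
step 14: r2 = -1 - 28 = -29 -> same as recorded
step 15: r2 = -29 - 28 = -57 -> consistent with the printout
step 16: r1 = -8 -> no discrepancy
No step deviates from the rules.

no error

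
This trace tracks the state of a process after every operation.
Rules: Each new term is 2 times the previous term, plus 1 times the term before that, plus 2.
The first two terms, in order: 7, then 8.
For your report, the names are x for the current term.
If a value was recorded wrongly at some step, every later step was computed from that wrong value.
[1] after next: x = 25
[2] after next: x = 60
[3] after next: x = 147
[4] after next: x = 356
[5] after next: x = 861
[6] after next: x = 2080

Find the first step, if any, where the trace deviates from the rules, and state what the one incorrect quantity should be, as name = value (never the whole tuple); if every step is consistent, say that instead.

no error

Recomputing the run from the initial state:
step 1: x = 25
step 2: x = 60
step 3: x = 147
step 4: x = 356
step 5: x = 861
step 6: x = 2080
This matches the trace at every step.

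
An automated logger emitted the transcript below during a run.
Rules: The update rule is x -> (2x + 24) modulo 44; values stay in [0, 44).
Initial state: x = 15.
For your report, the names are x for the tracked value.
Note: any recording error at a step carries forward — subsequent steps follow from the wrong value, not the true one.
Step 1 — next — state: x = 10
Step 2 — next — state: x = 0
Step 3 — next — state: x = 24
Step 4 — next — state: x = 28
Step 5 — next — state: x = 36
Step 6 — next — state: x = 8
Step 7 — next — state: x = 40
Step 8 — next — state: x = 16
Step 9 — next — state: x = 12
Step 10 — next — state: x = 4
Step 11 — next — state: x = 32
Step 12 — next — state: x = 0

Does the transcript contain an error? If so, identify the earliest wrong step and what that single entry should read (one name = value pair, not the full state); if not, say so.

no error

Recomputing the run from the initial state:
step 1: x = 10
step 2: x = 0
step 3: x = 24
step 4: x = 28
step 5: x = 36
step 6: x = 8
step 7: x = 40
step 8: x = 16
step 9: x = 12
step 10: x = 4
step 11: x = 32
step 12: x = 0
This matches the transcript at every step.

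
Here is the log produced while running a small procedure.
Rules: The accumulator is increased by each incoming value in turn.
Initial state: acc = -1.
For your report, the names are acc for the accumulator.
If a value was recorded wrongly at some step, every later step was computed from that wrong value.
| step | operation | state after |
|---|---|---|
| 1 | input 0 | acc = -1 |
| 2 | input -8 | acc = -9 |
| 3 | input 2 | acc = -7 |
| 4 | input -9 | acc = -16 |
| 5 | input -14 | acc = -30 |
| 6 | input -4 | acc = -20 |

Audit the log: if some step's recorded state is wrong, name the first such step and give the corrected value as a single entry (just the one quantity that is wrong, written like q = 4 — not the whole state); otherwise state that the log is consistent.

step 6, acc = -34

step 1: acc = -1 + 0 = -1 -> same as recorded
step 2: acc = -1 + -8 = -9 -> matches
step 3: acc = -9 + 2 = -7 -> matches
step 4: acc = -7 + -9 = -16 -> exactly as logged
step 5: acc = -16 + -14 = -30 -> checks out
step 6: acc = -30 + -4 = -34 -> the log disagrees here
First incorrect step: 6; the correct value is acc = -34.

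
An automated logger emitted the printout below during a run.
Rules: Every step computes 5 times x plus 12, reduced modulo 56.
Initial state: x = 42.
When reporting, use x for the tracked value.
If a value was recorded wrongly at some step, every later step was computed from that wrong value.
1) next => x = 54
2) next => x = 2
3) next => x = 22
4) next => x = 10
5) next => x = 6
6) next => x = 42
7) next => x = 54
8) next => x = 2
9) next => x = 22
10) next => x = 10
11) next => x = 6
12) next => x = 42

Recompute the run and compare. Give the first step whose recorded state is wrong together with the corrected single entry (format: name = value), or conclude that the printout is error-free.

no error

step 1: x = (5*42 + 12) mod 56 = 54 -> in agreement
step 2: x = (5*54 + 12) mod 56 = 2 -> exactly as logged
step 3: x = (5*2 + 12) mod 56 = 22 -> consistent with the printout
step 4: x = (5*22 + 12) mod 56 = 10 -> checks out
step 5: x = (5*10 + 12) mod 56 = 6 -> agrees with the printout
step 6: x = (5*6 + 12) mod 56 = 42 -> same as recorded
step 7: x = (5*42 + 12) mod 56 = 54 -> confirmed correct
step 8: x = (5*54 + 12) mod 56 = 2 -> verified
step 9: x = (5*2 + 12) mod 56 = 22 -> in agreement
step 10: x = (5*22 + 12) mod 56 = 10 -> same as recorded
step 11: x = (5*10 + 12) mod 56 = 6 -> in agreement
step 12: x = (5*6 + 12) mod 56 = 42 -> consistent with the printout
No step deviates from the rules.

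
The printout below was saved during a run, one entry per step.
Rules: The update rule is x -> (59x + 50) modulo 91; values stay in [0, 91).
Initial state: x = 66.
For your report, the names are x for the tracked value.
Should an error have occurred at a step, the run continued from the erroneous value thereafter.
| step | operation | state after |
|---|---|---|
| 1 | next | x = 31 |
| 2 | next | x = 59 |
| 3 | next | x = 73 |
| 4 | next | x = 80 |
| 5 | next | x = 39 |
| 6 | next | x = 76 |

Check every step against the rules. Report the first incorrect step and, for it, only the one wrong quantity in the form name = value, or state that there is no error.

Recomputing the run from the initial state:
step 1: x = 31
step 2: x = 59
step 3: x = 73
step 4: x = 80
step 5: x = 38
step 6: x = 17
The first disagreement with the printout is at step 5, where the value should be x = 38.

step 5, x = 38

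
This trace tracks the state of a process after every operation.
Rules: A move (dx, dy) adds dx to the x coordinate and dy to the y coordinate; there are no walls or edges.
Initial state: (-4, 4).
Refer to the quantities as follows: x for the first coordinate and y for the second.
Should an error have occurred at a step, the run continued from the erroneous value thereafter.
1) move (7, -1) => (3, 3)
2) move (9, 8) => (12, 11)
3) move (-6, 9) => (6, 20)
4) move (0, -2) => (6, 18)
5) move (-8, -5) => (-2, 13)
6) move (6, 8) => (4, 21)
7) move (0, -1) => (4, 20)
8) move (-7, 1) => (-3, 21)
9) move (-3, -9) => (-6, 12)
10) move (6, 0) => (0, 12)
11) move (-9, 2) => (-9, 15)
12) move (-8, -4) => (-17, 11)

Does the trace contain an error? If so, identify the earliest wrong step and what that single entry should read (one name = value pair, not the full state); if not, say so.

Recomputing the run from the initial state:
step 1: x = 3, y = 3
step 2: x = 12, y = 11
step 3: x = 6, y = 20
step 4: x = 6, y = 18
step 5: x = -2, y = 13
step 6: x = 4, y = 21
step 7: x = 4, y = 20
step 8: x = -3, y = 21
step 9: x = -6, y = 12
step 10: x = 0, y = 12
step 11: x = -9, y = 14
step 12: x = -17, y = 10
The first disagreement with the trace is at step 11, where the value should be y = 14.

step 11, y = 14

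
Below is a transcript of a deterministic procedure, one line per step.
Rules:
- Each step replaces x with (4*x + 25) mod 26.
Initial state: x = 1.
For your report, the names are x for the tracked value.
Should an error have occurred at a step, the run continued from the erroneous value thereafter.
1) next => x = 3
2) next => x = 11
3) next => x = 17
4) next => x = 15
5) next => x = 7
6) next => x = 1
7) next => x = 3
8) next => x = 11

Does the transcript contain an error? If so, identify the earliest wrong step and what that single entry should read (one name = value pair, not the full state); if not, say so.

Recomputing the run from the initial state:
step 1: x = 3
step 2: x = 11
step 3: x = 17
step 4: x = 15
step 5: x = 7
step 6: x = 1
step 7: x = 3
step 8: x = 11
This matches the transcript at every step.

no error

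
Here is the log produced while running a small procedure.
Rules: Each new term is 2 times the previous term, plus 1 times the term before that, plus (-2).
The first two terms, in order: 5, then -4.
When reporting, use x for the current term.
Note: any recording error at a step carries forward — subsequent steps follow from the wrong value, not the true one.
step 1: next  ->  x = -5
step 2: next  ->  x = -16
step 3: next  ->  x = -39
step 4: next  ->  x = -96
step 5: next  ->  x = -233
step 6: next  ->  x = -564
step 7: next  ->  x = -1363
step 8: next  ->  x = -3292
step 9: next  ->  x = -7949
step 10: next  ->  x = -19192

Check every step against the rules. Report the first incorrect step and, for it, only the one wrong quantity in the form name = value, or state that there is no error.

Recomputing the run from the initial state:
step 1: x = -5
step 2: x = -16
step 3: x = -39
step 4: x = -96
step 5: x = -233
step 6: x = -564
step 7: x = -1363
step 8: x = -3292
step 9: x = -7949
step 10: x = -19192
This matches the log at every step.

no error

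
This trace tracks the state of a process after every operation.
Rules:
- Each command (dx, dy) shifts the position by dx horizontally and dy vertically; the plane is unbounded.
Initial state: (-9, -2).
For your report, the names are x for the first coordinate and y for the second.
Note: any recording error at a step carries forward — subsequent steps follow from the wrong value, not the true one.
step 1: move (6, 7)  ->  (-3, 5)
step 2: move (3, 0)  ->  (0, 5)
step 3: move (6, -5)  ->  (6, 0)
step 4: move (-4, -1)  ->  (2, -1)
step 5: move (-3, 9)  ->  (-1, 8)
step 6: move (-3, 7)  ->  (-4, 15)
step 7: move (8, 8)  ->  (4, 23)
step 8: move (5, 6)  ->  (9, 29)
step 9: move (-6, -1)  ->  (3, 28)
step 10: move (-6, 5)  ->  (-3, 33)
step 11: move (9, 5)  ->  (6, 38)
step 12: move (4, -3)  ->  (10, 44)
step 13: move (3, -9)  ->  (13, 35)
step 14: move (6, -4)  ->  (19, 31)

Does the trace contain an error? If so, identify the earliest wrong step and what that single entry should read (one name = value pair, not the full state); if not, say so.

Step 1: x = -9 + (6) = -3, y = -2 + (7) = 5 — checks out.
Step 2: x = -3 + (3) = 0, y = 5 + (0) = 5 — matches.
Step 3: x = 0 + (6) = 6, y = 5 + (-5) = 0 — matches.
Step 4: x = 6 + (-4) = 2, y = 0 + (-1) = -1 — agrees with the trace.
Step 5: x = 2 + (-3) = -1, y = -1 + (9) = 8 — verified.
Step 6: x = -1 + (-3) = -4, y = 8 + (7) = 15 — no discrepancy.
Step 7: x = -4 + (8) = 4, y = 15 + (8) = 23 — matches.
Step 8: x = 4 + (5) = 9, y = 23 + (6) = 29 — verified.
Step 9: x = 9 + (-6) = 3, y = 29 + (-1) = 28 — exactly as logged.
Step 10: x = 3 + (-6) = -3, y = 28 + (5) = 33 — same as recorded.
Step 11: x = -3 + (9) = 6, y = 33 + (5) = 38 — confirmed correct.
Step 12: x = 6 + (4) = 10, y = 38 + (-3) = 35 — the trace disagrees here.
Conclusion: step 12 carries the first error; the entry should be y = 35.

step 12, y = 35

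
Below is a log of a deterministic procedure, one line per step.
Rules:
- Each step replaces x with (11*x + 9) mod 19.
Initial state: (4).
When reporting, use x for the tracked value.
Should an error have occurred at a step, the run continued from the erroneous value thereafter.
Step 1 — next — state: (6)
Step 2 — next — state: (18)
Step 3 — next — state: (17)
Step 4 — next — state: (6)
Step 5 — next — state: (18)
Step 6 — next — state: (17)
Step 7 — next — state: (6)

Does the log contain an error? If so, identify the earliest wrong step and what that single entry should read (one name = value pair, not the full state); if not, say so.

step 1, x = 15

1. x = (11*4 + 9) mod 19 = 15 (the log has a different value)
First deviation found at step 1; the corrected entry is x = 15.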